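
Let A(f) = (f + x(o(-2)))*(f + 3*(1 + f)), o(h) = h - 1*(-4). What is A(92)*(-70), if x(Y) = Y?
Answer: -2441180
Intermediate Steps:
o(h) = 4 + h (o(h) = h + 4 = 4 + h)
A(f) = (2 + f)*(3 + 4*f) (A(f) = (f + (4 - 2))*(f + 3*(1 + f)) = (f + 2)*(f + (3 + 3*f)) = (2 + f)*(3 + 4*f))
A(92)*(-70) = (6 + 4*92² + 11*92)*(-70) = (6 + 4*8464 + 1012)*(-70) = (6 + 33856 + 1012)*(-70) = 34874*(-70) = -2441180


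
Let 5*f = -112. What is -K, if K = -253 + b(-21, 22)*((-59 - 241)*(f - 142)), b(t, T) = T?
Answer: -1084787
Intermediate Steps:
f = -112/5 (f = (⅕)*(-112) = -112/5 ≈ -22.400)
K = 1084787 (K = -253 + 22*((-59 - 241)*(-112/5 - 142)) = -253 + 22*(-300*(-822/5)) = -253 + 22*49320 = -253 + 1085040 = 1084787)
-K = -1*1084787 = -1084787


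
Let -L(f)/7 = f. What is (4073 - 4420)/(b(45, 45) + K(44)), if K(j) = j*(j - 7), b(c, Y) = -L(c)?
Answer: -347/1943 ≈ -0.17859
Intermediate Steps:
L(f) = -7*f
b(c, Y) = 7*c (b(c, Y) = -(-7)*c = 7*c)
K(j) = j*(-7 + j)
(4073 - 4420)/(b(45, 45) + K(44)) = (4073 - 4420)/(7*45 + 44*(-7 + 44)) = -347/(315 + 44*37) = -347/(315 + 1628) = -347/1943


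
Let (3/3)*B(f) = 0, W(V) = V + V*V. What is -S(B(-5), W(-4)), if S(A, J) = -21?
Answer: 21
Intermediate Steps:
W(V) = V + V²
B(f) = 0
-S(B(-5), W(-4)) = -1*(-21) = 21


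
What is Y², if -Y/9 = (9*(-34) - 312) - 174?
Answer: 50808384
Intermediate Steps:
Y = 7128 (Y = -9*((9*(-34) - 312) - 174) = -9*((-306 - 312) - 174) = -9*(-618 - 174) = -9*(-792) = 7128)
Y² = 7128² = 50808384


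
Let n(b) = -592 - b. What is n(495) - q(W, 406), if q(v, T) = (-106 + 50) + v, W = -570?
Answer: -461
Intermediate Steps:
q(v, T) = -56 + v
n(495) - q(W, 406) = (-592 - 1*495) - (-56 - 570) = (-592 - 495) - 1*(-626) = -1087 + 626 = -461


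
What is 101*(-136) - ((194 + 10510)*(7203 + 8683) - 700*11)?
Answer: -170049780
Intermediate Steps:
101*(-136) - ((194 + 10510)*(7203 + 8683) - 700*11) = -13736 - (10704*15886 - 7700) = -13736 - (170043744 - 7700) = -13736 - 1*170036044 = -13736 - 170036044 = -170049780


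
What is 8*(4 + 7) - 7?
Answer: 81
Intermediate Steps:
8*(4 + 7) - 7 = 8*11 - 7 = 88 - 7 = 81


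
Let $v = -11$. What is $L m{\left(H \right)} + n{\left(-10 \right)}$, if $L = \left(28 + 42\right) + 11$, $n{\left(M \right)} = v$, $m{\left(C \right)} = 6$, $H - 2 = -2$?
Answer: $475$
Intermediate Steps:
$H = 0$ ($H = 2 - 2 = 0$)
$n{\left(M \right)} = -11$
$L = 81$ ($L = 70 + 11 = 81$)
$L m{\left(H \right)} + n{\left(-10 \right)} = 81 \cdot 6 - 11 = 486 - 11 = 475$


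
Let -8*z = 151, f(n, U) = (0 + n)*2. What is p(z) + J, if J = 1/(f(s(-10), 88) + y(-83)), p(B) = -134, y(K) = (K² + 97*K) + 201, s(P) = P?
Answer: -131455/981 ≈ -134.00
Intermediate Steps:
f(n, U) = 2*n (f(n, U) = n*2 = 2*n)
z = -151/8 (z = -⅛*151 = -151/8 ≈ -18.875)
y(K) = 201 + K² + 97*K
J = -1/981 (J = 1/(2*(-10) + (201 + (-83)² + 97*(-83))) = 1/(-20 + (201 + 6889 - 8051)) = 1/(-20 - 961) = 1/(-981) = -1/981 ≈ -0.0010194)
p(z) + J = -134 - 1/981 = -131455/981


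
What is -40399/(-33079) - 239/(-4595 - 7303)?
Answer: 488573183/393573942 ≈ 1.2414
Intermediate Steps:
-40399/(-33079) - 239/(-4595 - 7303) = -40399*(-1/33079) - 239/(-11898) = 40399/33079 - 239*(-1/11898) = 40399/33079 + 239/11898 = 488573183/393573942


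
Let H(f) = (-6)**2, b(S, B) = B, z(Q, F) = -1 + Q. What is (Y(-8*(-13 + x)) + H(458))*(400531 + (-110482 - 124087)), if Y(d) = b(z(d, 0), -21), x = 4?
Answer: 2489430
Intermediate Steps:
H(f) = 36
Y(d) = -21
(Y(-8*(-13 + x)) + H(458))*(400531 + (-110482 - 124087)) = (-21 + 36)*(400531 + (-110482 - 124087)) = 15*(400531 - 234569) = 15*165962 = 2489430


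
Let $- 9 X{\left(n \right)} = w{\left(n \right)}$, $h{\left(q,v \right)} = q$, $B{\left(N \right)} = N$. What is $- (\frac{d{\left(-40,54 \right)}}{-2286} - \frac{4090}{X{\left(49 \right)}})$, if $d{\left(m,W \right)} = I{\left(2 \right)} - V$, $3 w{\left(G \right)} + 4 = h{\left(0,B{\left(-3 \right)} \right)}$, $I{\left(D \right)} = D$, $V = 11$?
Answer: $\frac{3506152}{127} \approx 27608.0$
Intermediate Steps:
$w{\left(G \right)} = - \frac{4}{3}$ ($w{\left(G \right)} = - \frac{4}{3} + \frac{1}{3} \cdot 0 = - \frac{4}{3} + 0 = - \frac{4}{3}$)
$X{\left(n \right)} = \frac{4}{27}$ ($X{\left(n \right)} = \left(- \frac{1}{9}\right) \left(- \frac{4}{3}\right) = \frac{4}{27}$)
$d{\left(m,W \right)} = -9$ ($d{\left(m,W \right)} = 2 - 11 = -9$)
$- (\frac{d{\left(-40,54 \right)}}{-2286} - \frac{4090}{X{\left(49 \right)}}) = - (- \frac{9}{-2286} - \frac{4090}{\frac{4}{27}}) = - (\left(-9\right) \left(- \frac{1}{2286}\right) - \frac{55215}{2}) = - (\frac{1}{254} - \frac{55215}{2}) = \left(-1\right) \left(- \frac{3506152}{127}\right) = \frac{3506152}{127}$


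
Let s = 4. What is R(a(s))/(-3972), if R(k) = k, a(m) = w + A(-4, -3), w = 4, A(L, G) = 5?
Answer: -3/1324 ≈ -0.0022659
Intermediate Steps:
a(m) = 9 (a(m) = 4 + 5 = 9)
R(a(s))/(-3972) = 9/(-3972) = 9*(-1/3972) = -3/1324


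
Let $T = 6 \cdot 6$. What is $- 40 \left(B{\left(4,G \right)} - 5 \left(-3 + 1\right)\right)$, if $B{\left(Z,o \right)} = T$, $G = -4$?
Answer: $-1840$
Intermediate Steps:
$T = 36$
$B{\left(Z,o \right)} = 36$
$- 40 \left(B{\left(4,G \right)} - 5 \left(-3 + 1\right)\right) = - 40 \left(36 - 5 \left(-3 + 1\right)\right) = - 40 \left(36 - 5 \left(-2\right)\right) = - 40 \left(36 - -10\right) = - 40 \left(36 + 10\right) = \left(-40\right) 46 = -1840$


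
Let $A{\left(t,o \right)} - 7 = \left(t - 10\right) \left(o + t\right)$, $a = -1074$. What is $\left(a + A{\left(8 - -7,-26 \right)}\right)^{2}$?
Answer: $1258884$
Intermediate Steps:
$A{\left(t,o \right)} = 7 + \left(-10 + t\right) \left(o + t\right)$ ($A{\left(t,o \right)} = 7 + \left(t - 10\right) \left(o + t\right) = 7 + \left(-10 + t\right) \left(o + t\right)$)
$\left(a + A{\left(8 - -7,-26 \right)}\right)^{2} = \left(-1074 - \left(-267 - \left(8 - -7\right)^{2} + 36 \left(8 - -7\right)\right)\right)^{2} = \left(-1074 + \left(7 + \left(8 + 7\right)^{2} + 260 - 10 \left(8 + 7\right) - 26 \left(8 + 7\right)\right)\right)^{2} = \left(-1074 + \left(7 + 15^{2} + 260 - 150 - 390\right)\right)^{2} = \left(-1074 + \left(7 + 225 + 260 - 150 - 390\right)\right)^{2} = \left(-1074 - 48\right)^{2} = \left(-1122\right)^{2} = 1258884$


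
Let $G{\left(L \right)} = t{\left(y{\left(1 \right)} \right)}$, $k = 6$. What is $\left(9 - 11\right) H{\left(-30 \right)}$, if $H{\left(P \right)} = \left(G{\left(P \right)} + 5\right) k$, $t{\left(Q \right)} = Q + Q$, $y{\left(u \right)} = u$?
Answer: $-84$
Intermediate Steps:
$t{\left(Q \right)} = 2 Q$
$G{\left(L \right)} = 2$ ($G{\left(L \right)} = 2 \cdot 1 = 2$)
$H{\left(P \right)} = 42$ ($H{\left(P \right)} = \left(2 + 5\right) 6 = 7 \cdot 6 = 42$)
$\left(9 - 11\right) H{\left(-30 \right)} = \left(9 - 11\right) 42 = \left(-2\right) 42 = -84$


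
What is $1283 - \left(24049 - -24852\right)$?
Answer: $-47618$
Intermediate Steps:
$1283 - \left(24049 - -24852\right) = 1283 - \left(24049 + 24852\right) = 1283 - 48901 = -47618$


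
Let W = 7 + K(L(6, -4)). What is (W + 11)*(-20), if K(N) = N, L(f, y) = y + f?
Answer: -400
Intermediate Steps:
L(f, y) = f + y
W = 9 (W = 7 + (6 - 4) = 7 + 2 = 9)
(W + 11)*(-20) = (9 + 11)*(-20) = 20*(-20) = -400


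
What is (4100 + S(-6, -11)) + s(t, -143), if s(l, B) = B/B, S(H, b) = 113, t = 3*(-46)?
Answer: 4214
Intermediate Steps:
t = -138
s(l, B) = 1
(4100 + S(-6, -11)) + s(t, -143) = (4100 + 113) + 1 = 4213 + 1 = 4214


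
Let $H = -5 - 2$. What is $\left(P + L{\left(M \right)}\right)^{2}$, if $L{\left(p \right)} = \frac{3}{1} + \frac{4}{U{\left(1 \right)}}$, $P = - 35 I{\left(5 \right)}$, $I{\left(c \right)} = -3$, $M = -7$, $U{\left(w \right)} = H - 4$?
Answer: $\frac{1401856}{121} \approx 11586.0$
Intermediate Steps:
$H = -7$ ($H = -5 - 2 = -7$)
$U{\left(w \right)} = -11$ ($U{\left(w \right)} = -7 - 4 = -11$)
$P = 105$ ($P = \left(-35\right) \left(-3\right) = 105$)
$L{\left(p \right)} = \frac{29}{11}$ ($L{\left(p \right)} = \frac{3}{1} + \frac{4}{-11} = 3 \cdot 1 + 4 \left(- \frac{1}{11}\right) = 3 - \frac{4}{11} = \frac{29}{11}$)
$\left(P + L{\left(M \right)}\right)^{2} = \left(105 + \frac{29}{11}\right)^{2} = \left(\frac{1184}{11}\right)^{2} = \frac{1401856}{121}$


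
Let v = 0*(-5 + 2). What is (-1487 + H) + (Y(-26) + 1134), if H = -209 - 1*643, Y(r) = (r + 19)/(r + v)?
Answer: -31323/26 ≈ -1204.7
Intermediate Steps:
v = 0 (v = 0*(-3) = 0)
Y(r) = (19 + r)/r (Y(r) = (r + 19)/(r + 0) = (19 + r)/r)
H = -852 (H = -209 - 643 = -852)
(-1487 + H) + (Y(-26) + 1134) = (-1487 - 852) + ((19 - 26)/(-26) + 1134) = -2339 + (-1/26*(-7) + 1134) = -2339 + (7/26 + 1134) = -2339 + 29491/26 = -31323/26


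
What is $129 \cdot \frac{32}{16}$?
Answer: $258$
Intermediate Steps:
$129 \cdot \frac{32}{16} = 129 \cdot 32 \cdot \frac{1}{16} = 129 \cdot 2 = 258$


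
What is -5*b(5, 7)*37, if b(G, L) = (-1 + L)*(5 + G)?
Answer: -11100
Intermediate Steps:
-5*b(5, 7)*37 = -5*(-5 - 1*5 + 5*7 + 5*7)*37 = -5*(-5 - 5 + 35 + 35)*37 = -5*60*37 = -300*37 = -11100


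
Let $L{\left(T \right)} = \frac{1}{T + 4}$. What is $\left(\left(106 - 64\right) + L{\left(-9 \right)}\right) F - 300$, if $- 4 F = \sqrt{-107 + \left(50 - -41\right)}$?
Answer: $-300 - \frac{209 i}{5} \approx -300.0 - 41.8 i$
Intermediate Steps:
$F = - i$ ($F = - \frac{\sqrt{-107 + \left(50 - -41\right)}}{4} = - \frac{\sqrt{-107 + \left(50 + 41\right)}}{4} = - \frac{\sqrt{-107 + 91}}{4} = - \frac{\sqrt{-16}}{4} = - \frac{4 i}{4} = - i \approx - 1.0 i$)
$L{\left(T \right)} = \frac{1}{4 + T}$
$\left(\left(106 - 64\right) + L{\left(-9 \right)}\right) F - 300 = \left(\left(106 - 64\right) + \frac{1}{4 - 9}\right) \left(- i\right) - 300 = \left(42 + \frac{1}{-5}\right) \left(- i\right) - 300 = \left(42 - \frac{1}{5}\right) \left(- i\right) - 300 = \frac{209 \left(- i\right)}{5} - 300 = - \frac{209 i}{5} - 300 = -300 - \frac{209 i}{5}$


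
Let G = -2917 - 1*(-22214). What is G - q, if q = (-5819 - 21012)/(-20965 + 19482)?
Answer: 28590620/1483 ≈ 19279.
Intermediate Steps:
q = 26831/1483 (q = -26831/(-1483) = -26831*(-1/1483) = 26831/1483 ≈ 18.092)
G = 19297 (G = -2917 + 22214 = 19297)
G - q = 19297 - 1*26831/1483 = 19297 - 26831/1483 = 28590620/1483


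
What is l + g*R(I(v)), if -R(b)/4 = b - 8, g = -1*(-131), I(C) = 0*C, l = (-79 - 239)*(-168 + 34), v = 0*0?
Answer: 46804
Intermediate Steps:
v = 0
l = 42612 (l = -318*(-134) = 42612)
I(C) = 0
g = 131
R(b) = 32 - 4*b (R(b) = -4*(b - 8) = -4*(-8 + b) = 32 - 4*b)
l + g*R(I(v)) = 42612 + 131*(32 - 4*0) = 42612 + 131*(32 + 0) = 42612 + 131*32 = 42612 + 4192 = 46804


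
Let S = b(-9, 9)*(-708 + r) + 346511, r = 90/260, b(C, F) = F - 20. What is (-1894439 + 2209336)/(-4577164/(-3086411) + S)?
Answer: 25269440681342/28431134054689 ≈ 0.88879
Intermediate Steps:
b(C, F) = -20 + F
r = 9/26 (r = 90*(1/260) = 9/26 ≈ 0.34615)
S = 9211675/26 (S = (-20 + 9)*(-708 + 9/26) + 346511 = -11*(-18399/26) + 346511 = 202389/26 + 346511 = 9211675/26 ≈ 3.5430e+5)
(-1894439 + 2209336)/(-4577164/(-3086411) + S) = (-1894439 + 2209336)/(-4577164/(-3086411) + 9211675/26) = 314897/(-4577164*(-1/3086411) + 9211675/26) = 314897/(4577164/3086411 + 9211675/26) = 314897/(28431134054689/80246686) = 314897*(80246686/28431134054689) = 25269440681342/28431134054689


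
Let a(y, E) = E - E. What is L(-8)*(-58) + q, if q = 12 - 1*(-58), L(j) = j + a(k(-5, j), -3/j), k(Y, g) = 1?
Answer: 534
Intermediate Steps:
a(y, E) = 0
L(j) = j (L(j) = j + 0 = j)
q = 70 (q = 12 + 58 = 70)
L(-8)*(-58) + q = -8*(-58) + 70 = 464 + 70 = 534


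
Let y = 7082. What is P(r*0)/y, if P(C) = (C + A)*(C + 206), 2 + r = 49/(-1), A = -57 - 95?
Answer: -15656/3541 ≈ -4.4213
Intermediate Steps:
A = -152
r = -51 (r = -2 + 49/(-1) = -2 + 49*(-1) = -2 - 49 = -51)
P(C) = (-152 + C)*(206 + C) (P(C) = (C - 152)*(C + 206) = (-152 + C)*(206 + C))
P(r*0)/y = (-31312 + (-51*0)**2 + 54*(-51*0))/7082 = (-31312 + 0**2 + 54*0)*(1/7082) = (-31312 + 0 + 0)*(1/7082) = -31312*1/7082 = -15656/3541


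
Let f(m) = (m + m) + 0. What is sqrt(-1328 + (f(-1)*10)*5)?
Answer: 2*I*sqrt(357) ≈ 37.789*I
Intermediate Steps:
f(m) = 2*m (f(m) = 2*m + 0 = 2*m)
sqrt(-1328 + (f(-1)*10)*5) = sqrt(-1328 + ((2*(-1))*10)*5) = sqrt(-1328 - 2*10*5) = sqrt(-1328 - 20*5) = sqrt(-1328 - 100) = sqrt(-1428) = 2*I*sqrt(357)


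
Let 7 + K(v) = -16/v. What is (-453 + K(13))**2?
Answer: 35952016/169 ≈ 2.1273e+5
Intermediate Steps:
K(v) = -7 - 16/v
(-453 + K(13))**2 = (-453 + (-7 - 16/13))**2 = (-453 - 107/13)**2 = (-5996/13)**2 = 35952016/169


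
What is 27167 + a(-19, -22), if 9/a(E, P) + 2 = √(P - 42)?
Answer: 923669/34 - 18*I/17 ≈ 27167.0 - 1.0588*I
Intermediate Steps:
a(E, P) = 9/(-2 + √(-42 + P)) (a(E, P) = 9/(-2 + √(P - 42)) = 9/(-2 + √(-42 + P)))
27167 + a(-19, -22) = 27167 + 9/(-2 + √(-42 - 22)) = 27167 + 9/(-2 + √(-64)) = 27167 + 9/(-2 + 8*I) = 27167 + 9*((-2 - 8*I)/68) = 27167 + 9*(-2 - 8*I)/68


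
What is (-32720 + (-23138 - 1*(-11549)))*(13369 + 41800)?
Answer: -2444483221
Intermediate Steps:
(-32720 + (-23138 - 1*(-11549)))*(13369 + 41800) = (-32720 + (-23138 + 11549))*55169 = (-32720 - 11589)*55169 = -44309*55169 = -2444483221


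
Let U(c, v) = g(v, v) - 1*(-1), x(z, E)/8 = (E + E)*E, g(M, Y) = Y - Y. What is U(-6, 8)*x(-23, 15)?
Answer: 3600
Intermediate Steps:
g(M, Y) = 0
x(z, E) = 16*E**2 (x(z, E) = 8*((E + E)*E) = 8*((2*E)*E) = 8*(2*E**2) = 16*E**2)
U(c, v) = 1 (U(c, v) = 0 - 1*(-1) = 0 + 1 = 1)
U(-6, 8)*x(-23, 15) = 1*(16*15**2) = 1*(16*225) = 1*3600 = 3600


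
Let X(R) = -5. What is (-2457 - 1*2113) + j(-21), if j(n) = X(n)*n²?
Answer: -6775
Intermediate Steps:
j(n) = -5*n²
(-2457 - 1*2113) + j(-21) = (-2457 - 1*2113) - 5*(-21)² = (-2457 - 2113) - 5*441 = -4570 - 2205 = -6775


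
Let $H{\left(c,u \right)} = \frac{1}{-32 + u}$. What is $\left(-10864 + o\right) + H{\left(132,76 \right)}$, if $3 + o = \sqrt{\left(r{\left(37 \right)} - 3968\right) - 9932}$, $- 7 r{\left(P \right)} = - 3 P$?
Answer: $- \frac{478147}{44} + \frac{i \sqrt{680323}}{7} \approx -10867.0 + 117.83 i$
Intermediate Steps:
$r{\left(P \right)} = \frac{3 P}{7}$ ($r{\left(P \right)} = - \frac{\left(-3\right) P}{7} = \frac{3 P}{7}$)
$o = -3 + \frac{i \sqrt{680323}}{7}$ ($o = -3 + \sqrt{\left(\frac{3}{7} \cdot 37 - 3968\right) - 9932} = -3 + \sqrt{\left(\frac{111}{7} - 3968\right) - 9932} = -3 + \sqrt{- \frac{27665}{7} - 9932} = -3 + \sqrt{- \frac{97189}{7}} = -3 + \frac{i \sqrt{680323}}{7} \approx -3.0 + 117.83 i$)
$\left(-10864 + o\right) + H{\left(132,76 \right)} = \left(-10864 - \left(3 - \frac{i \sqrt{680323}}{7}\right)\right) + \frac{1}{-32 + 76} = \left(-10867 + \frac{i \sqrt{680323}}{7}\right) + \frac{1}{44} = - \frac{478147}{44} + \frac{i \sqrt{680323}}{7}$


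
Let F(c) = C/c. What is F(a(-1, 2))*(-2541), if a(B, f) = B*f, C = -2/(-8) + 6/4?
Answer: 17787/8 ≈ 2223.4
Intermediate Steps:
C = 7/4 (C = -2*(-1/8) + 6*(1/4) = 1/4 + 3/2 = 7/4 ≈ 1.7500)
F(c) = 7/(4*c)
F(a(-1, 2))*(-2541) = (7/(4*((-1*2))))*(-2541) = ((7/4)/(-2))*(-2541) = ((7/4)*(-1/2))*(-2541) = -7/8*(-2541) = 17787/8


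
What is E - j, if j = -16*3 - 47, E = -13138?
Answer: -13043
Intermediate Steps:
j = -95 (j = -48 - 47 = -95)
E - j = -13138 - 1*(-95) = -13138 + 95 = -13043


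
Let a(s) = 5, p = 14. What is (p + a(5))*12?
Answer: 228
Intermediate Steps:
(p + a(5))*12 = (14 + 5)*12 = 19*12 = 228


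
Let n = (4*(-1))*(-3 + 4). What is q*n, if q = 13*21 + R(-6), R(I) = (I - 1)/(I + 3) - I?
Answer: -3376/3 ≈ -1125.3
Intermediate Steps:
R(I) = -I + (-1 + I)/(3 + I) (R(I) = (-1 + I)/(3 + I) - I = -I + (-1 + I)/(3 + I))
q = 844/3 (q = 13*21 + (-1 - 1*(-6)² - 2*(-6))/(3 - 6) = 273 + (-1 - 1*36 + 12)/(-3) = 273 - (-1 - 36 + 12)/3 = 273 - ⅓*(-25) = 273 + 25/3 = 844/3 ≈ 281.33)
n = -4 (n = -4*1 = -4)
q*n = (844/3)*(-4) = -3376/3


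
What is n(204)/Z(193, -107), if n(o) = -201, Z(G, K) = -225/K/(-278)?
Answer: 1992982/75 ≈ 26573.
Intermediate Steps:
Z(G, K) = 225/(278*K) (Z(G, K) = -225/K*(-1/278) = 225/(278*K))
n(204)/Z(193, -107) = -201/((225/278)/(-107)) = -201/((225/278)*(-1/107)) = -201/(-225/29746) = -201*(-29746/225) = 1992982/75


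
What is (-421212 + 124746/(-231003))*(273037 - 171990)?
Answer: -3277336854173318/77001 ≈ -4.2562e+10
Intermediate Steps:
(-421212 + 124746/(-231003))*(273037 - 171990) = (-421212 + 124746*(-1/231003))*101047 = (-421212 - 41582/77001)*101047 = -32433786794/77001*101047 = -3277336854173318/77001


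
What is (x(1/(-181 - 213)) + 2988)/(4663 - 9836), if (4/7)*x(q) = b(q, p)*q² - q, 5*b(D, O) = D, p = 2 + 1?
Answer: -3655105357093/6327922324640 ≈ -0.57762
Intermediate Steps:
p = 3
b(D, O) = D/5
x(q) = -7*q/4 + 7*q³/20 (x(q) = 7*((q/5)*q² - q)/4 = 7*(q³/5 - q)/4 = 7*(-q + q³/5)/4 = -7*q/4 + 7*q³/20)
(x(1/(-181 - 213)) + 2988)/(4663 - 9836) = (7*(-5 + (1/(-181 - 213))²)/(20*(-181 - 213)) + 2988)/(4663 - 9836) = ((7/20)*(-5 + (1/(-394))²)/(-394) + 2988)/(-5173) = ((7/20)*(-1/394)*(-5 + (-1/394)²) + 2988)*(-1/5173) = ((7/20)*(-1/394)*(-5 + 1/155236) + 2988)*(-1/5173) = ((7/20)*(-1/394)*(-776179/155236) + 2988)*(-1/5173) = (5433253/1223259680 + 2988)*(-1/5173) = (3655105357093/1223259680)*(-1/5173) = -3655105357093/6327922324640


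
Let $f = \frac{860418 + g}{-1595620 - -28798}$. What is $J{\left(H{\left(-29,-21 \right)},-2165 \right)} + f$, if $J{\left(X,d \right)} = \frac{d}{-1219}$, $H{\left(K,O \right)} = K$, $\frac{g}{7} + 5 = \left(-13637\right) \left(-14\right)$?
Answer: $\frac{714259459}{1909956018} \approx 0.37397$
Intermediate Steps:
$g = 1336391$ ($g = -35 + 7 \left(\left(-13637\right) \left(-14\right)\right) = -35 + 7 \cdot 190918 = -35 + 1336426 = 1336391$)
$J{\left(X,d \right)} = - \frac{d}{1219}$ ($J{\left(X,d \right)} = d \left(- \frac{1}{1219}\right) = - \frac{d}{1219}$)
$f = - \frac{2196809}{1566822}$ ($f = \frac{860418 + 1336391}{-1595620 - -28798} = \frac{2196809}{-1595620 + \left(-266 + 29064\right)} = \frac{2196809}{-1595620 + 28798} = \frac{2196809}{-1566822} = 2196809 \left(- \frac{1}{1566822}\right) = - \frac{2196809}{1566822} \approx -1.4021$)
$J{\left(H{\left(-29,-21 \right)},-2165 \right)} + f = \left(- \frac{1}{1219}\right) \left(-2165\right) - \frac{2196809}{1566822} = \frac{2165}{1219} - \frac{2196809}{1566822} = \frac{714259459}{1909956018}$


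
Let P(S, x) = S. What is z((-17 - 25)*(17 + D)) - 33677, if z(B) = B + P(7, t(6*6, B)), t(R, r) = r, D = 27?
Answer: -35518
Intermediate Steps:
z(B) = 7 + B (z(B) = B + 7 = 7 + B)
z((-17 - 25)*(17 + D)) - 33677 = (7 + (-17 - 25)*(17 + 27)) - 33677 = (7 - 42*44) - 33677 = (7 - 1848) - 33677 = -1841 - 33677 = -35518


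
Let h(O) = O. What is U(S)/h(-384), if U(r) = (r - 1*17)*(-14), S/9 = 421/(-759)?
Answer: -9737/12144 ≈ -0.80180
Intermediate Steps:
S = -1263/253 (S = 9*(421/(-759)) = 9*(421*(-1/759)) = 9*(-421/759) = -1263/253 ≈ -4.9921)
U(r) = 238 - 14*r (U(r) = (r - 17)*(-14) = (-17 + r)*(-14) = 238 - 14*r)
U(S)/h(-384) = (238 - 14*(-1263/253))/(-384) = (238 + 17682/253)*(-1/384) = (77896/253)*(-1/384) = -9737/12144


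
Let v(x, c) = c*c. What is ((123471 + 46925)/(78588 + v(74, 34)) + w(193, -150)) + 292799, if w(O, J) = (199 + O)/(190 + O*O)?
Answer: 218542063386169/746383904 ≈ 2.9280e+5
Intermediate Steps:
v(x, c) = c²
w(O, J) = (199 + O)/(190 + O²)
((123471 + 46925)/(78588 + v(74, 34)) + w(193, -150)) + 292799 = ((123471 + 46925)/(78588 + 34²) + (199 + 193)/(190 + 193²)) + 292799 = (170396/(78588 + 1156) + 392/(190 + 37249)) + 292799 = (170396/79744 + 392/37439) + 292799 = (170396*(1/79744) + (1/37439)*392) + 292799 = (42599/19936 + 392/37439) + 292799 = 1602678873/746383904 + 292799 = 218542063386169/746383904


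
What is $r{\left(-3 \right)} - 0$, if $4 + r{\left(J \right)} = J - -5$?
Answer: $-2$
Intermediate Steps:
$r{\left(J \right)} = 1 + J$ ($r{\left(J \right)} = -4 + \left(J - -5\right) = -4 + \left(J + 5\right) = -4 + \left(5 + J\right) = 1 + J$)
$r{\left(-3 \right)} - 0 = \left(1 - 3\right) - 0 = -2 + 0 = -2$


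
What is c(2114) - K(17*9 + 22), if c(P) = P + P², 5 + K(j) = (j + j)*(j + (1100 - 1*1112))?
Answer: 4414065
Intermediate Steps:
K(j) = -5 + 2*j*(-12 + j) (K(j) = -5 + (j + j)*(j + (1100 - 1*1112)) = -5 + (2*j)*(j + (1100 - 1112)) = -5 + (2*j)*(j - 12) = -5 + (2*j)*(-12 + j) = -5 + 2*j*(-12 + j))
c(2114) - K(17*9 + 22) = 2114*(1 + 2114) - (-5 - 24*(17*9 + 22) + 2*(17*9 + 22)²) = 2114*2115 - (-5 - 24*(153 + 22) + 2*(153 + 22)²) = 4471110 - (-5 - 24*175 + 2*175²) = 4471110 - (-5 - 4200 + 2*30625) = 4471110 - (-5 - 4200 + 61250) = 4471110 - 1*57045 = 4471110 - 57045 = 4414065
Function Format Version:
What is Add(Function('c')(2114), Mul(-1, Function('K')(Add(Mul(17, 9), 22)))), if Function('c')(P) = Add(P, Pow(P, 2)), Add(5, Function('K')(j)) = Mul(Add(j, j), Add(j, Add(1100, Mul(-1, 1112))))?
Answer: 4414065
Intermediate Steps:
Function('K')(j) = Add(-5, Mul(2, j, Add(-12, j))) (Function('K')(j) = Add(-5, Mul(Add(j, j), Add(j, Add(1100, Mul(-1, 1112))))) = Add(-5, Mul(Mul(2, j), Add(j, Add(1100, -1112)))) = Add(-5, Mul(Mul(2, j), Add(j, -12))) = Add(-5, Mul(Mul(2, j), Add(-12, j))) = Add(-5, Mul(2, j, Add(-12, j))))
Add(Function('c')(2114), Mul(-1, Function('K')(Add(Mul(17, 9), 22)))) = Add(Mul(2114, Add(1, 2114)), Mul(-1, Add(-5, Mul(-24, Add(Mul(17, 9), 22)), Mul(2, Pow(Add(Mul(17, 9), 22), 2))))) = Add(Mul(2114, 2115), Mul(-1, Add(-5, Mul(-24, Add(153, 22)), Mul(2, Pow(Add(153, 22), 2))))) = Add(4471110, Mul(-1, Add(-5, Mul(-24, 175), Mul(2, Pow(175, 2))))) = Add(4471110, Mul(-1, Add(-5, -4200, Mul(2, 30625)))) = Add(4471110, Mul(-1, Add(-5, -4200, 61250))) = Add(4471110, Mul(-1, 57045)) = Add(4471110, -57045) = 4414065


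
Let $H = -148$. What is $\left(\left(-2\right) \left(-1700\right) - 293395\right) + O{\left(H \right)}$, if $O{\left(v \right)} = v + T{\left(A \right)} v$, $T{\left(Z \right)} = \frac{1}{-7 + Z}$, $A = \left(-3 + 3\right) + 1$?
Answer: $- \frac{870355}{3} \approx -2.9012 \cdot 10^{5}$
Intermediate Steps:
$A = 1$ ($A = 0 + 1 = 1$)
$O{\left(v \right)} = \frac{5 v}{6}$ ($O{\left(v \right)} = v + \frac{v}{-7 + 1} = v + \frac{v}{-6} = v - \frac{v}{6} = \frac{5 v}{6}$)
$\left(\left(-2\right) \left(-1700\right) - 293395\right) + O{\left(H \right)} = \left(\left(-2\right) \left(-1700\right) - 293395\right) + \frac{5}{6} \left(-148\right) = \left(3400 - 293395\right) - \frac{370}{3} = -289995 - \frac{370}{3} = - \frac{870355}{3}$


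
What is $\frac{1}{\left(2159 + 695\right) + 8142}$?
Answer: $\frac{1}{10996} \approx 9.0942 \cdot 10^{-5}$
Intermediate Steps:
$\frac{1}{\left(2159 + 695\right) + 8142} = \frac{1}{2854 + 8142} = \frac{1}{10996}$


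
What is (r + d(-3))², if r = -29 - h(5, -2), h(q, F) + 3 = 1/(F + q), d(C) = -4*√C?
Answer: 5809/9 + 632*I*√3/3 ≈ 645.44 + 364.89*I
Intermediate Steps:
h(q, F) = -3 + 1/(F + q)
r = -79/3 (r = -29 - (1 - 3*(-2) - 3*5)/(-2 + 5) = -29 - (1 + 6 - 15)/3 = -29 - (-8)/3 = -29 - 1*(-8/3) = -29 + 8/3 = -79/3 ≈ -26.333)
(r + d(-3))² = (-79/3 - 4*I*√3)²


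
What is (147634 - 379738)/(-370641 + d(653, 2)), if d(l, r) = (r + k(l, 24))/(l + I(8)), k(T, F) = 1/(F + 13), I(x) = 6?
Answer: 471615986/753111619 ≈ 0.62622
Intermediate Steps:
k(T, F) = 1/(13 + F)
d(l, r) = (1/37 + r)/(6 + l) (d(l, r) = (r + 1/(13 + 24))/(l + 6) = (r + 1/37)/(6 + l) = (1/37 + r)/(6 + l))
(147634 - 379738)/(-370641 + d(653, 2)) = (147634 - 379738)/(-370641 + (1/37 + 2)/(6 + 653)) = -232104/(-370641 + (75/37)/659) = -232104/(-370641 + (1/659)*(75/37)) = -232104/(-370641 + 75/24383) = -232104/(-9037339428/24383) = -232104*(-24383/9037339428) = 471615986/753111619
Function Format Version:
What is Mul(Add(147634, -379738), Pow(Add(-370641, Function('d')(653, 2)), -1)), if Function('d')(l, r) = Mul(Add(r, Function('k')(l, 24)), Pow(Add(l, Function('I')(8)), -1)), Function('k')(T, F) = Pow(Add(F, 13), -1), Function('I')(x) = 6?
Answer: Rational(471615986, 753111619) ≈ 0.62622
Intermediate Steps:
Function('k')(T, F) = Pow(Add(13, F), -1)
Function('d')(l, r) = Mul(Pow(Add(6, l), -1), Add(Rational(1, 37), r)) (Function('d')(l, r) = Mul(Add(r, Pow(Add(13, 24), -1)), Pow(Add(l, 6), -1)) = Mul(Add(r, Pow(37, -1)), Pow(Add(6, l), -1)) = Mul(Add(r, Rational(1, 37)), Pow(Add(6, l), -1)) = Mul(Add(Rational(1, 37), r), Pow(Add(6, l), -1)) = Mul(Pow(Add(6, l), -1), Add(Rational(1, 37), r)))
Mul(Add(147634, -379738), Pow(Add(-370641, Function('d')(653, 2)), -1)) = Mul(Add(147634, -379738), Pow(Add(-370641, Mul(Pow(Add(6, 653), -1), Add(Rational(1, 37), 2))), -1)) = Mul(-232104, Pow(Add(-370641, Mul(Pow(659, -1), Rational(75, 37))), -1)) = Mul(-232104, Pow(Add(-370641, Mul(Rational(1, 659), Rational(75, 37))), -1)) = Mul(-232104, Pow(Add(-370641, Rational(75, 24383)), -1)) = Mul(-232104, Pow(Rational(-9037339428, 24383), -1)) = Mul(-232104, Rational(-24383, 9037339428)) = Rational(471615986, 753111619)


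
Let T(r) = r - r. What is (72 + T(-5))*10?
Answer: 720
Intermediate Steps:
T(r) = 0
(72 + T(-5))*10 = (72 + 0)*10 = 72*10 = 720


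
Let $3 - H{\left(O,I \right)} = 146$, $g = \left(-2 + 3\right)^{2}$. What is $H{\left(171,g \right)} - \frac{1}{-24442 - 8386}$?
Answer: $- \frac{4694403}{32828} \approx -143.0$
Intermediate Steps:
$g = 1$ ($g = 1^{2} = 1$)
$H{\left(O,I \right)} = -143$ ($H{\left(O,I \right)} = 3 - 146 = -143$)
$H{\left(171,g \right)} - \frac{1}{-24442 - 8386} = -143 - \frac{1}{-24442 - 8386} = -143 - \frac{1}{-32828} = -143 - - \frac{1}{32828} = -143 + \frac{1}{32828} = - \frac{4694403}{32828}$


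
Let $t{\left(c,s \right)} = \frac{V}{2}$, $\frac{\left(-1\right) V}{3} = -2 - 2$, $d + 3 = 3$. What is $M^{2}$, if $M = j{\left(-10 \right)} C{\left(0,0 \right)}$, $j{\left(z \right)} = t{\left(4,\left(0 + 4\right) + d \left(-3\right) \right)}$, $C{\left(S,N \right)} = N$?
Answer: $0$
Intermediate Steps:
$d = 0$ ($d = -3 + 3 = 0$)
$V = 12$ ($V = - 3 \left(-2 - 2\right) = \left(-3\right) \left(-4\right) = 12$)
$t{\left(c,s \right)} = 6$ ($t{\left(c,s \right)} = \frac{12}{2} = 12 \cdot \frac{1}{2} = 6$)
$j{\left(z \right)} = 6$
$M = 0$ ($M = 6 \cdot 0 = 0$)
$M^{2} = 0^{2} = 0$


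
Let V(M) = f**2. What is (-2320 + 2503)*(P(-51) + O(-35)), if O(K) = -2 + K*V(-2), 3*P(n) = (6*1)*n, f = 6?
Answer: -249612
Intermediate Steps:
P(n) = 2*n (P(n) = ((6*1)*n)/3 = (6*n)/3 = 2*n)
V(M) = 36 (V(M) = 6**2 = 36)
O(K) = -2 + 36*K (O(K) = -2 + K*36 = -2 + 36*K)
(-2320 + 2503)*(P(-51) + O(-35)) = (-2320 + 2503)*(2*(-51) + (-2 + 36*(-35))) = 183*(-102 + (-2 - 1260)) = 183*(-102 - 1262) = 183*(-1364) = -249612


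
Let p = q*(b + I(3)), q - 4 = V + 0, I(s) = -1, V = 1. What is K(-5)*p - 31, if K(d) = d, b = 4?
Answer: -106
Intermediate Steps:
q = 5 (q = 4 + (1 + 0) = 4 + 1 = 5)
p = 15 (p = 5*(4 - 1) = 5*3 = 15)
K(-5)*p - 31 = -5*15 - 31 = -75 - 31 = -106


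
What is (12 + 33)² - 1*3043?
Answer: -1018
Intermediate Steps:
(12 + 33)² - 1*3043 = 45² - 3043 = 2025 - 3043 = -1018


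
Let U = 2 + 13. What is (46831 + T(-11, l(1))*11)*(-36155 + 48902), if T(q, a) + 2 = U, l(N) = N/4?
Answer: 598777578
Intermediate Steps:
l(N) = N/4 (l(N) = N*(¼) = N/4)
U = 15
T(q, a) = 13 (T(q, a) = -2 + 15 = 13)
(46831 + T(-11, l(1))*11)*(-36155 + 48902) = (46831 + 13*11)*(-36155 + 48902) = (46831 + 143)*12747 = 46974*12747 = 598777578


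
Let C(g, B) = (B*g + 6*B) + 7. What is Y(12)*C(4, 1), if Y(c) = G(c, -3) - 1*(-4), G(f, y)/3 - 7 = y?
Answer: 272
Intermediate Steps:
G(f, y) = 21 + 3*y
Y(c) = 16 (Y(c) = (21 + 3*(-3)) - 1*(-4) = (21 - 9) + 4 = 12 + 4 = 16)
C(g, B) = 7 + 6*B + B*g (C(g, B) = (6*B + B*g) + 7 = 7 + 6*B + B*g)
Y(12)*C(4, 1) = 16*(7 + 6*1 + 1*4) = 16*(7 + 6 + 4) = 16*17 = 272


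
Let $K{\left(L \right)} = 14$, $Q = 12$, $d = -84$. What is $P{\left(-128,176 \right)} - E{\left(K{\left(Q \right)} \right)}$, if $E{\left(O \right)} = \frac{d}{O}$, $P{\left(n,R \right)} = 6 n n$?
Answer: $98310$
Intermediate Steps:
$P{\left(n,R \right)} = 6 n^{2}$
$E{\left(O \right)} = - \frac{84}{O}$
$P{\left(-128,176 \right)} - E{\left(K{\left(Q \right)} \right)} = 6 \left(-128\right)^{2} - - \frac{84}{14} = 6 \cdot 16384 - \left(-84\right) \frac{1}{14} = 98304 - -6 = 98304 + 6 = 98310$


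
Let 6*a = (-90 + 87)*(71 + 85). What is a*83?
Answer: -6474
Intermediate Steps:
a = -78 (a = ((-90 + 87)*(71 + 85))/6 = (-3*156)/6 = (⅙)*(-468) = -78)
a*83 = -78*83 = -6474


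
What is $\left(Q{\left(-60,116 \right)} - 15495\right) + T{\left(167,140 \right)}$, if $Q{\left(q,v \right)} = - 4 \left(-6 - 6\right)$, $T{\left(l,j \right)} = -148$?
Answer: $-15595$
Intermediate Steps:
$Q{\left(q,v \right)} = 48$ ($Q{\left(q,v \right)} = \left(-4\right) \left(-12\right) = 48$)
$\left(Q{\left(-60,116 \right)} - 15495\right) + T{\left(167,140 \right)} = \left(48 - 15495\right) - 148 = -15447 - 148 = -15595$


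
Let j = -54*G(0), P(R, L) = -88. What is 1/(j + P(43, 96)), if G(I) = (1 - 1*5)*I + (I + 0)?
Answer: -1/88 ≈ -0.011364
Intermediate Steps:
G(I) = -3*I (G(I) = (1 - 5)*I + I = -4*I + I = -3*I)
j = 0 (j = -(-162)*0 = -54*0 = 0)
1/(j + P(43, 96)) = 1/(0 - 88) = 1/(-88) = -1/88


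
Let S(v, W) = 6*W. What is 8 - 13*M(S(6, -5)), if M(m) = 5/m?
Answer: 61/6 ≈ 10.167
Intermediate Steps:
8 - 13*M(S(6, -5)) = 8 - 65/(6*(-5)) = 8 - 65/(-30) = 8 - 65*(-1)/30 = 8 - 13*(-⅙) = 8 + 13/6 = 61/6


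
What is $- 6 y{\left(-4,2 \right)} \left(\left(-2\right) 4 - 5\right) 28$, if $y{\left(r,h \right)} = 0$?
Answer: $0$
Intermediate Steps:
$- 6 y{\left(-4,2 \right)} \left(\left(-2\right) 4 - 5\right) 28 = \left(-6\right) 0 \left(\left(-2\right) 4 - 5\right) 28 = 0 \left(-8 - 5\right) 28 = 0 \left(-13\right) 28 = 0 \cdot 28 = 0$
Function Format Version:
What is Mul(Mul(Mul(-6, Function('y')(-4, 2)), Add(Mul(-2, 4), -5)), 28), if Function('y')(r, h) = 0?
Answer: 0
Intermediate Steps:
Mul(Mul(Mul(-6, Function('y')(-4, 2)), Add(Mul(-2, 4), -5)), 28) = Mul(Mul(Mul(-6, 0), Add(Mul(-2, 4), -5)), 28) = Mul(Mul(0, Add(-8, -5)), 28) = Mul(Mul(0, -13), 28) = Mul(0, 28) = 0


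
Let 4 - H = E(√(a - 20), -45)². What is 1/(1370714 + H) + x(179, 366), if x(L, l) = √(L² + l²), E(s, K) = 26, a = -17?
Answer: 1/1370042 + 113*√13 ≈ 407.43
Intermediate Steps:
H = -672 (H = 4 - 1*26² = 4 - 1*676 = 4 - 676 = -672)
1/(1370714 + H) + x(179, 366) = 1/(1370714 - 672) + √(179² + 366²) = 1/1370042 + √(32041 + 133956) = 1/1370042 + √165997 = 1/1370042 + 113*√13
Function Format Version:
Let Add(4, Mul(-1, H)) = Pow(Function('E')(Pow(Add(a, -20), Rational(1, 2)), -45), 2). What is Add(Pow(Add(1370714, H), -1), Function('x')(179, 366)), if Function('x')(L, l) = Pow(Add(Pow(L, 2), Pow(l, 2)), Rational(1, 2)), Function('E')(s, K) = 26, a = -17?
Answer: Add(Rational(1, 1370042), Mul(113, Pow(13, Rational(1, 2)))) ≈ 407.43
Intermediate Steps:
H = -672 (H = Add(4, Mul(-1, Pow(26, 2))) = Add(4, Mul(-1, 676)) = Add(4, -676) = -672)
Add(Pow(Add(1370714, H), -1), Function('x')(179, 366)) = Add(Pow(Add(1370714, -672), -1), Pow(Add(Pow(179, 2), Pow(366, 2)), Rational(1, 2))) = Add(Pow(1370042, -1), Pow(Add(32041, 133956), Rational(1, 2))) = Add(Rational(1, 1370042), Pow(165997, Rational(1, 2))) = Add(Rational(1, 1370042), Mul(113, Pow(13, Rational(1, 2))))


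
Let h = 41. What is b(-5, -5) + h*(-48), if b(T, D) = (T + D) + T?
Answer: -1983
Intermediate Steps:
b(T, D) = D + 2*T (b(T, D) = (D + T) + T = D + 2*T)
b(-5, -5) + h*(-48) = (-5 + 2*(-5)) + 41*(-48) = (-5 - 10) - 1968 = -15 - 1968 = -1983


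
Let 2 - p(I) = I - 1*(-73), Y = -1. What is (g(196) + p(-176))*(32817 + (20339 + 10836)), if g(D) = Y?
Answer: 6655168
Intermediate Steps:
p(I) = -71 - I (p(I) = 2 - (I - 1*(-73)) = 2 - (I + 73) = 2 - (73 + I) = 2 + (-73 - I) = -71 - I)
g(D) = -1
(g(196) + p(-176))*(32817 + (20339 + 10836)) = (-1 + (-71 - 1*(-176)))*(32817 + (20339 + 10836)) = (-1 + (-71 + 176))*(32817 + 31175) = (-1 + 105)*63992 = 104*63992 = 6655168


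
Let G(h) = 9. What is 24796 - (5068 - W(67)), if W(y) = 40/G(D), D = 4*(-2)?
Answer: 177592/9 ≈ 19732.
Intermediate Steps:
D = -8
W(y) = 40/9
24796 - (5068 - W(67)) = 24796 - (5068 - 1*40/9) = 24796 - (5068 - 40/9) = 24796 - 1*45572/9 = 24796 - 45572/9 = 177592/9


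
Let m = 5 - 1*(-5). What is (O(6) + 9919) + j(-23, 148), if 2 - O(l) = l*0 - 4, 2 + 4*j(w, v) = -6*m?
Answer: 19819/2 ≈ 9909.5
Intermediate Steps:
m = 10 (m = 5 + 5 = 10)
j(w, v) = -31/2 (j(w, v) = -½ + (-6*10)/4 = -½ + (¼)*(-60) = -½ - 15 = -31/2)
O(l) = 6 (O(l) = 2 - (l*0 - 4) = 2 - (0 - 4) = 2 - 1*(-4) = 2 + 4 = 6)
(O(6) + 9919) + j(-23, 148) = (6 + 9919) - 31/2 = 9925 - 31/2 = 19819/2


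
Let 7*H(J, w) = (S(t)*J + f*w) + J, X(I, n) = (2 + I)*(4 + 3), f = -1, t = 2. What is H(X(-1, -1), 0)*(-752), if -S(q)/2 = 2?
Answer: 2256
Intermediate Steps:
S(q) = -4 (S(q) = -2*2 = -4)
X(I, n) = 14 + 7*I (X(I, n) = (2 + I)*7 = 14 + 7*I)
H(J, w) = -3*J/7 - w/7 (H(J, w) = ((-4*J - w) + J)/7 = ((-w - 4*J) + J)/7 = (-w - 3*J)/7 = -3*J/7 - w/7)
H(X(-1, -1), 0)*(-752) = (-3*(14 + 7*(-1))/7 - ⅐*0)*(-752) = (-3*(14 - 7)/7 + 0)*(-752) = (-3/7*7 + 0)*(-752) = (-3 + 0)*(-752) = -3*(-752) = 2256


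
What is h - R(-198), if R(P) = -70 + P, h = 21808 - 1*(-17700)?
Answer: 39776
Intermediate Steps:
h = 39508 (h = 21808 + 17700 = 39508)
h - R(-198) = 39508 - (-70 - 198) = 39508 - 1*(-268) = 39508 + 268 = 39776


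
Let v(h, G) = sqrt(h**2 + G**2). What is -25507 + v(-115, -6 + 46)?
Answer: -25507 + 5*sqrt(593) ≈ -25385.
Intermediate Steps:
v(h, G) = sqrt(G**2 + h**2)
-25507 + v(-115, -6 + 46) = -25507 + sqrt((-6 + 46)**2 + (-115)**2) = -25507 + sqrt(40**2 + 13225) = -25507 + sqrt(1600 + 13225) = -25507 + sqrt(14825) = -25507 + 5*sqrt(593)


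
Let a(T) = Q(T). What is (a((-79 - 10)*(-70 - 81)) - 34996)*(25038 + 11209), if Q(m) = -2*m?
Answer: -2242746878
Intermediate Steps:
a(T) = -2*T
(a((-79 - 10)*(-70 - 81)) - 34996)*(25038 + 11209) = (-2*(-79 - 10)*(-70 - 81) - 34996)*(25038 + 11209) = (-(-178)*(-151) - 34996)*36247 = (-2*13439 - 34996)*36247 = (-26878 - 34996)*36247 = -61874*36247 = -2242746878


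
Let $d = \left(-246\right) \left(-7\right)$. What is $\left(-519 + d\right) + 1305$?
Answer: $2508$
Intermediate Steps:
$d = 1722$
$\left(-519 + d\right) + 1305 = \left(-519 + 1722\right) + 1305 = 1203 + 1305 = 2508$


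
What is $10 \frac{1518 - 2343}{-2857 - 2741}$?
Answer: $\frac{1375}{933} \approx 1.4737$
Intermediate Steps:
$10 \frac{1518 - 2343}{-2857 - 2741} = 10 \left(- \frac{825}{-5598}\right) = 10 \left(\left(-825\right) \left(- \frac{1}{5598}\right)\right) = 10 \cdot \frac{275}{1866} = \frac{1375}{933}$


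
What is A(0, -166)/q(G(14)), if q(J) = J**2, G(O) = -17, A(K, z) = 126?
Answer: 126/289 ≈ 0.43599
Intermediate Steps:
A(0, -166)/q(G(14)) = 126/((-17)**2) = 126/289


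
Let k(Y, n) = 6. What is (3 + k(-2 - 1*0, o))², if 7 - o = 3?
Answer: 81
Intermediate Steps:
o = 4 (o = 7 - 1*3 = 7 - 3 = 4)
(3 + k(-2 - 1*0, o))² = (3 + 6)² = 9² = 81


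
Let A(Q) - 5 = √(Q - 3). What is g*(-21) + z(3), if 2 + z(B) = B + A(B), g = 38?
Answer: -792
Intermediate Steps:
A(Q) = 5 + √(-3 + Q) (A(Q) = 5 + √(Q - 3) = 5 + √(-3 + Q))
z(B) = 3 + B + √(-3 + B) (z(B) = -2 + (B + (5 + √(-3 + B))) = -2 + (5 + B + √(-3 + B)) = 3 + B + √(-3 + B))
g*(-21) + z(3) = 38*(-21) + (3 + 3 + √(-3 + 3)) = -798 + (3 + 3 + √0) = -798 + (3 + 3 + 0) = -798 + 6 = -792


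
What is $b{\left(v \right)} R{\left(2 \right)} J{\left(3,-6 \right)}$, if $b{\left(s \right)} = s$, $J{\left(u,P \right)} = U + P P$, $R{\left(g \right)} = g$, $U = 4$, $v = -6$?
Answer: $-480$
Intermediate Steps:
$J{\left(u,P \right)} = 4 + P^{2}$ ($J{\left(u,P \right)} = 4 + P P = 4 + P^{2}$)
$b{\left(v \right)} R{\left(2 \right)} J{\left(3,-6 \right)} = \left(-6\right) 2 \left(4 + \left(-6\right)^{2}\right) = - 12 \left(4 + 36\right) = \left(-12\right) 40 = -480$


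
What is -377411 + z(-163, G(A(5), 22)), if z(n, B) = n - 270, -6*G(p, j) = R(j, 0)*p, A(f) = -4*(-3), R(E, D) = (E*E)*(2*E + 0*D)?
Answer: -377844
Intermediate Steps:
R(E, D) = 2*E³ (R(E, D) = E²*(2*E + 0) = E²*(2*E) = 2*E³)
A(f) = 12
G(p, j) = -p*j³/3 (G(p, j) = -2*j³*p/6 = -p*j³/3)
z(n, B) = -270 + n
-377411 + z(-163, G(A(5), 22)) = -377411 + (-270 - 163) = -377411 - 433 = -377844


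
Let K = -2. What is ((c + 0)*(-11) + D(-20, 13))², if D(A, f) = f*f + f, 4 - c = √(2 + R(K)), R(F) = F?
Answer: 19044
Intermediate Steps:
c = 4 (c = 4 - √(2 - 2) = 4 - √0 = 4 - 1*0 = 4 + 0 = 4)
D(A, f) = f + f² (D(A, f) = f² + f = f + f²)
((c + 0)*(-11) + D(-20, 13))² = ((4 + 0)*(-11) + 13*(1 + 13))² = (4*(-11) + 13*14)² = (-44 + 182)² = 138² = 19044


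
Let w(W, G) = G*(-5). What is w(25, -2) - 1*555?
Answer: -545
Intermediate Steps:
w(W, G) = -5*G
w(25, -2) - 1*555 = -5*(-2) - 1*555 = 10 - 555 = -545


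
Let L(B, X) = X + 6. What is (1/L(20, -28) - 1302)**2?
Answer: 820536025/484 ≈ 1.6953e+6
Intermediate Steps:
L(B, X) = 6 + X
(1/L(20, -28) - 1302)**2 = (1/(6 - 28) - 1302)**2 = (1/(-22) - 1302)**2 = (-1/22 - 1302)**2 = (-28645/22)**2 = 820536025/484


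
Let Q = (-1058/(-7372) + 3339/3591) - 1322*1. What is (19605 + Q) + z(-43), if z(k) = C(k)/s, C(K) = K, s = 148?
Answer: 14961473195/818292 ≈ 18284.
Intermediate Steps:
Q = -14606807/11058 (Q = (-1058*(-1/7372) + 3339*(1/3591)) - 1322 = (529/3686 + 53/57) - 1322 = 11869/11058 - 1322 = -14606807/11058 ≈ -1320.9)
z(k) = k/148
(19605 + Q) + z(-43) = (19605 - 14606807/11058) + (1/148)*(-43) = 202185283/11058 - 43/148 = 14961473195/818292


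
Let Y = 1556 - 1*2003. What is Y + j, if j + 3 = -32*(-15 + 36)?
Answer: -1122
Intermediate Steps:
j = -675 (j = -3 - 32*(-15 + 36) = -3 - 32*21 = -3 - 672 = -675)
Y = -447 (Y = 1556 - 2003 = -447)
Y + j = -447 - 675 = -1122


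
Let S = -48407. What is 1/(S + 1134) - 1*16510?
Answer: -780477231/47273 ≈ -16510.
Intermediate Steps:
1/(S + 1134) - 1*16510 = 1/(-48407 + 1134) - 1*16510 = 1/(-47273) - 16510 = -1/47273 - 16510 = -780477231/47273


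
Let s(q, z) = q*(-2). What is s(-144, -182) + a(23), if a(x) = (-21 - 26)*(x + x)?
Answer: -1874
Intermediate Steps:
s(q, z) = -2*q
a(x) = -94*x
s(-144, -182) + a(23) = -2*(-144) - 94*23 = 288 - 2162 = -1874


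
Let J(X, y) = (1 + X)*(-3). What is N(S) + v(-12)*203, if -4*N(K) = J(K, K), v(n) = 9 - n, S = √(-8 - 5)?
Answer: 17055/4 + 3*I*√13/4 ≈ 4263.8 + 2.7042*I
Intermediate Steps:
S = I*√13 (S = √(-13) = I*√13 ≈ 3.6056*I)
J(X, y) = -3 - 3*X
N(K) = ¾ + 3*K/4 (N(K) = -(-3 - 3*K)/4 = ¾ + 3*K/4)
N(S) + v(-12)*203 = (¾ + 3*(I*√13)/4) + (9 - 1*(-12))*203 = (¾ + 3*I*√13/4) + (9 + 12)*203 = (¾ + 3*I*√13/4) + 21*203 = (¾ + 3*I*√13/4) + 4263 = 17055/4 + 3*I*√13/4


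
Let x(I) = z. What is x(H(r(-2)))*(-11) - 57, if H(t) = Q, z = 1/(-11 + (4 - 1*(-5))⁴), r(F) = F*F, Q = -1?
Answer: -373361/6550 ≈ -57.002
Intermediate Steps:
r(F) = F²
z = 1/6550 (z = 1/(-11 + (4 + 5)⁴) = 1/(-11 + 9⁴) = 1/(-11 + 6561) = 1/6550 ≈ 0.00015267)
H(t) = -1
x(I) = 1/6550
x(H(r(-2)))*(-11) - 57 = (1/6550)*(-11) - 57 = -11/6550 - 57 = -373361/6550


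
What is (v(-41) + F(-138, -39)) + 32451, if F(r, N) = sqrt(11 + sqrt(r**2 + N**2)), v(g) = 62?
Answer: 32513 + sqrt(11 + 3*sqrt(2285)) ≈ 32525.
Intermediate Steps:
F(r, N) = sqrt(11 + sqrt(N**2 + r**2))
(v(-41) + F(-138, -39)) + 32451 = (62 + sqrt(11 + sqrt((-39)**2 + (-138)**2))) + 32451 = (62 + sqrt(11 + sqrt(1521 + 19044))) + 32451 = (62 + sqrt(11 + sqrt(20565))) + 32451 = (62 + sqrt(11 + 3*sqrt(2285))) + 32451 = 32513 + sqrt(11 + 3*sqrt(2285))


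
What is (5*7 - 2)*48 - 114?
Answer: 1470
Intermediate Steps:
(5*7 - 2)*48 - 114 = (35 - 2)*48 - 114 = 33*48 - 114 = 1584 - 114 = 1470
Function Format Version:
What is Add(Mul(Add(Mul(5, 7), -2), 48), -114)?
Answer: 1470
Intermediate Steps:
Add(Mul(Add(Mul(5, 7), -2), 48), -114) = Add(Mul(Add(35, -2), 48), -114) = Add(Mul(33, 48), -114) = Add(1584, -114) = 1470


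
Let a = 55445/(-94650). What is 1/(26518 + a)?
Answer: 18930/501974651 ≈ 3.7711e-5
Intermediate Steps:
a = -11089/18930 (a = 55445*(-1/94650) = -11089/18930 ≈ -0.58579)
1/(26518 + a) = 1/(26518 - 11089/18930) = 1/(501974651/18930) = 18930/501974651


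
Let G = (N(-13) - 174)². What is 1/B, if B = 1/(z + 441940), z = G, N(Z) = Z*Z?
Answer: 441965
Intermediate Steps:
N(Z) = Z²
G = 25 (G = ((-13)² - 174)² = (169 - 174)² = (-5)² = 25)
z = 25
B = 1/441965 (B = 1/(25 + 441940) = 1/441965 ≈ 2.2626e-6)
1/B = 1/(1/441965) = 441965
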